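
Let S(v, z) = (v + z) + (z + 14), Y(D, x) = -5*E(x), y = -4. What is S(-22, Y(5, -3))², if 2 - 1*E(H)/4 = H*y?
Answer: 153664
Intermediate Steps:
E(H) = 8 + 16*H (E(H) = 8 - 4*H*(-4) = 8 - (-16)*H = 8 + 16*H)
Y(D, x) = -40 - 80*x (Y(D, x) = -5*(8 + 16*x) = -40 - 80*x)
S(v, z) = 14 + v + 2*z (S(v, z) = (v + z) + (14 + z) = 14 + v + 2*z)
S(-22, Y(5, -3))² = (14 - 22 + 2*(-40 - 80*(-3)))² = (14 - 22 + 2*(-40 + 240))² = (14 - 22 + 2*200)² = (14 - 22 + 400)² = 392² = 153664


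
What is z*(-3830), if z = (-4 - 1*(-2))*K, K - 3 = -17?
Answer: -107240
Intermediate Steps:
K = -14 (K = 3 - 17 = -14)
z = 28 (z = (-4 - 1*(-2))*(-14) = (-4 + 2)*(-14) = -2*(-14) = 28)
z*(-3830) = 28*(-3830) = -107240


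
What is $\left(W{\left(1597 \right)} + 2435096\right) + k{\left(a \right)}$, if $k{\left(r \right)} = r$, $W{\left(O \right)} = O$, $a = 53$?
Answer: $2436746$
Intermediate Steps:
$\left(W{\left(1597 \right)} + 2435096\right) + k{\left(a \right)} = \left(1597 + 2435096\right) + 53 = 2436693 + 53 = 2436746$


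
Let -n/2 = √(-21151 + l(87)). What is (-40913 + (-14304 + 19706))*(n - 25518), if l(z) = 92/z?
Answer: 906169698 + 23674*I*√160083915/29 ≈ 9.0617e+8 + 1.0329e+7*I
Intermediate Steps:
n = -2*I*√160083915/87 (n = -2*√(-21151 + 92/87) = -2*I*√160083915/87 ≈ -290.86*I)
(-40913 + (-14304 + 19706))*(n - 25518) = (-40913 + (-14304 + 19706))*(-2*I*√160083915/87 - 25518) = (-40913 + 5402)*(-25518 - 2*I*√160083915/87) = -35511*(-25518 - 2*I*√160083915/87) = 906169698 + 23674*I*√160083915/29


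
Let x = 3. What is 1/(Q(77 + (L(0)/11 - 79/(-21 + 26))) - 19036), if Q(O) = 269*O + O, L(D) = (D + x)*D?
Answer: -1/2512 ≈ -0.00039809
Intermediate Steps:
L(D) = D*(3 + D) (L(D) = (D + 3)*D = (3 + D)*D = D*(3 + D))
Q(O) = 270*O
1/(Q(77 + (L(0)/11 - 79/(-21 + 26))) - 19036) = 1/(270*(77 + ((0*(3 + 0))/11 - 79/(-21 + 26))) - 19036) = 1/(270*(77 + ((0*3)*(1/11) - 79/5)) - 19036) = 1/(270*(77 + (0*(1/11) - 79*⅕)) - 19036) = 1/(270*(77 + (0 - 79/5)) - 19036) = 1/(270*(77 - 79/5) - 19036) = 1/(270*(306/5) - 19036) = 1/(16524 - 19036) = 1/(-2512) = -1/2512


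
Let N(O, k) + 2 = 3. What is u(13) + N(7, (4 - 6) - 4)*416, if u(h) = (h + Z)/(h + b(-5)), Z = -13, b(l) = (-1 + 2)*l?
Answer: 416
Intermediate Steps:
b(l) = l (b(l) = 1*l = l)
N(O, k) = 1 (N(O, k) = -2 + 3 = 1)
u(h) = (-13 + h)/(-5 + h) (u(h) = (h - 13)/(h - 5) = (-13 + h)/(-5 + h))
u(13) + N(7, (4 - 6) - 4)*416 = (-13 + 13)/(-5 + 13) + 1*416 = 0/8 + 416 = (⅛)*0 + 416 = 0 + 416 = 416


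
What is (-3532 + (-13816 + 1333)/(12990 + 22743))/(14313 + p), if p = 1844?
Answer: -42073813/192446027 ≈ -0.21863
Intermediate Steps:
(-3532 + (-13816 + 1333)/(12990 + 22743))/(14313 + p) = (-3532 + (-13816 + 1333)/(12990 + 22743))/(14313 + 1844) = (-3532 - 12483/35733)/16157 = (-3532 - 12483*1/35733)*(1/16157) = (-3532 - 4161/11911)*(1/16157) = -42073813/11911*1/16157 = -42073813/192446027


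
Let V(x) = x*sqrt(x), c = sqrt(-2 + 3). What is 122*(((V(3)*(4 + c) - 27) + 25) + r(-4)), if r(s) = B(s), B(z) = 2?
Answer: 1830*sqrt(3) ≈ 3169.7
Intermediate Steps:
c = 1 (c = sqrt(1) = 1)
r(s) = 2
V(x) = x**(3/2)
122*(((V(3)*(4 + c) - 27) + 25) + r(-4)) = 122*(((3**(3/2)*(4 + 1) - 27) + 25) + 2) = 122*((((3*sqrt(3))*5 - 27) + 25) + 2) = 122*(((15*sqrt(3) - 27) + 25) + 2) = 122*(((-27 + 15*sqrt(3)) + 25) + 2) = 122*((-2 + 15*sqrt(3)) + 2) = 122*(15*sqrt(3)) = 1830*sqrt(3)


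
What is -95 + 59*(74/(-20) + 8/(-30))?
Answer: -9871/30 ≈ -329.03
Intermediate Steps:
-95 + 59*(74/(-20) + 8/(-30)) = -95 + 59*(74*(-1/20) + 8*(-1/30)) = -95 + 59*(-37/10 - 4/15) = -95 + 59*(-119/30) = -95 - 7021/30 = -9871/30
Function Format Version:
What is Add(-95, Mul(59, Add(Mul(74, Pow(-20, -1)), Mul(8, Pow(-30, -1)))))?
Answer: Rational(-9871, 30) ≈ -329.03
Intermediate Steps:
Add(-95, Mul(59, Add(Mul(74, Pow(-20, -1)), Mul(8, Pow(-30, -1))))) = Add(-95, Mul(59, Add(Mul(74, Rational(-1, 20)), Mul(8, Rational(-1, 30))))) = Add(-95, Mul(59, Add(Rational(-37, 10), Rational(-4, 15)))) = Add(-95, Mul(59, Rational(-119, 30))) = Add(-95, Rational(-7021, 30)) = Rational(-9871, 30)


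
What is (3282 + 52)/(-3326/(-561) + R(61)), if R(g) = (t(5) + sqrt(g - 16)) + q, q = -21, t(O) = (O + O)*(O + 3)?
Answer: 6812837295/131261818 - 1573919721*sqrt(5)/656309090 ≈ 46.540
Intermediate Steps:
t(O) = 2*O*(3 + O) (t(O) = (2*O)*(3 + O) = 2*O*(3 + O))
R(g) = 59 + sqrt(-16 + g) (R(g) = (2*5*(3 + 5) + sqrt(g - 16)) - 21 = (2*5*8 + sqrt(-16 + g)) - 21 = (80 + sqrt(-16 + g)) - 21 = 59 + sqrt(-16 + g))
(3282 + 52)/(-3326/(-561) + R(61)) = (3282 + 52)/(-3326/(-561) + (59 + sqrt(-16 + 61))) = 3334/(-3326*(-1/561) + (59 + sqrt(45))) = 3334/(3326/561 + (59 + 3*sqrt(5))) = 3334/(36425/561 + 3*sqrt(5))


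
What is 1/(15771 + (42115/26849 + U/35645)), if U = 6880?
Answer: 191406521/3019009424750 ≈ 6.3400e-5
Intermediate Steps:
1/(15771 + (42115/26849 + U/35645)) = 1/(15771 + (42115/26849 + 6880/35645)) = 1/(15771 + (42115*(1/26849) + 6880*(1/35645))) = 1/(15771 + (42115/26849 + 1376/7129)) = 1/(15771 + 337182059/191406521) = 1/(3019009424750/191406521) = 191406521/3019009424750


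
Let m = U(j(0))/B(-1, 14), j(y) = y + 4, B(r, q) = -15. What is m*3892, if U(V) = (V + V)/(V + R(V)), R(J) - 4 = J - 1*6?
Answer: -15568/45 ≈ -345.96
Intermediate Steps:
R(J) = -2 + J (R(J) = 4 + (J - 1*6) = 4 + (J - 6) = 4 + (-6 + J) = -2 + J)
j(y) = 4 + y
U(V) = 2*V/(-2 + 2*V) (U(V) = (V + V)/(V + (-2 + V)) = (2*V)/(-2 + 2*V) = 2*V/(-2 + 2*V))
m = -4/45 (m = ((4 + 0)/(-1 + (4 + 0)))/(-15) = (4/(-1 + 4))*(-1/15) = (4/3)*(-1/15) = -4/45 ≈ -0.088889)
m*3892 = -4/45*3892 = -15568/45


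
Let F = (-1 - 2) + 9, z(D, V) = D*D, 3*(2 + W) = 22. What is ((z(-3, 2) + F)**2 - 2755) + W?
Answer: -7574/3 ≈ -2524.7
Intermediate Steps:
W = 16/3 (W = -2 + (1/3)*22 = -2 + 22/3 = 16/3 ≈ 5.3333)
z(D, V) = D**2
F = 6 (F = -3 + 9 = 6)
((z(-3, 2) + F)**2 - 2755) + W = (((-3)**2 + 6)**2 - 2755) + 16/3 = ((9 + 6)**2 - 2755) + 16/3 = (15**2 - 2755) + 16/3 = (225 - 2755) + 16/3 = -2530 + 16/3 = -7574/3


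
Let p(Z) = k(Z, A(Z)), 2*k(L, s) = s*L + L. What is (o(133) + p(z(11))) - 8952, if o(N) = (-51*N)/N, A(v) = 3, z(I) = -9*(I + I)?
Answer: -9399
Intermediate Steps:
z(I) = -18*I
k(L, s) = L/2 + L*s/2 (k(L, s) = (s*L + L)/2 = (L*s + L)/2 = (L + L*s)/2 = L/2 + L*s/2)
p(Z) = 2*Z (p(Z) = Z*(1 + 3)/2 = (1/2)*Z*4 = 2*Z)
o(N) = -51
(o(133) + p(z(11))) - 8952 = (-51 + 2*(-18*11)) - 8952 = (-51 + 2*(-198)) - 8952 = (-51 - 396) - 8952 = -447 - 8952 = -9399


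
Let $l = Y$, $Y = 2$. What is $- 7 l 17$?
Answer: $-238$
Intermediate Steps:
$l = 2$
$- 7 l 17 = \left(-7\right) 2 \cdot 17 = \left(-14\right) 17 = -238$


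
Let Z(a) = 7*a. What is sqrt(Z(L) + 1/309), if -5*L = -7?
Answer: sqrt(23400570)/1545 ≈ 3.1310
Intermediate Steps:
L = 7/5 (L = -1/5*(-7) = 7/5 ≈ 1.4000)
sqrt(Z(L) + 1/309) = sqrt(7*(7/5) + 1/309) = sqrt(49/5 + 1/309) = sqrt(15146/1545) = sqrt(23400570)/1545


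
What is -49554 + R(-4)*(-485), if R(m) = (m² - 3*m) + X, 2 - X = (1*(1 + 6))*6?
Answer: -43734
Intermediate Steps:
X = -40 (X = 2 - 1*(1 + 6)*6 = 2 - 1*7*6 = 2 - 7*6 = 2 - 1*42 = 2 - 42 = -40)
R(m) = -40 + m² - 3*m (R(m) = (m² - 3*m) - 40 = -40 + m² - 3*m)
-49554 + R(-4)*(-485) = -49554 + (-40 + (-4)² - 3*(-4))*(-485) = -49554 + (-40 + 16 + 12)*(-485) = -49554 - 12*(-485) = -49554 + 5820 = -43734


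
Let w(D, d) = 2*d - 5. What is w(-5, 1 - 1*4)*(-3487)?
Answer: 38357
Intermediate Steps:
w(D, d) = -5 + 2*d
w(-5, 1 - 1*4)*(-3487) = (-5 + 2*(1 - 1*4))*(-3487) = (-5 + 2*(1 - 4))*(-3487) = (-5 + 2*(-3))*(-3487) = (-5 - 6)*(-3487) = -11*(-3487) = 38357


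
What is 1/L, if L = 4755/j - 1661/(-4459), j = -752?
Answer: -3353168/19953473 ≈ -0.16805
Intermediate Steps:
L = -19953473/3353168 (L = 4755/(-752) - 1661/(-4459) = 4755*(-1/752) - 1661*(-1/4459) = -4755/752 + 1661/4459 = -19953473/3353168 ≈ -5.9506)
1/L = 1/(-19953473/3353168) = -3353168/19953473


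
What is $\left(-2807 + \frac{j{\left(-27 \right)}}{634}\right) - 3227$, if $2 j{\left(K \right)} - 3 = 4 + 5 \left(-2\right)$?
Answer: $- \frac{7651115}{1268} \approx -6034.0$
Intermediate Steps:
$j{\left(K \right)} = - \frac{3}{2}$ ($j{\left(K \right)} = \frac{3}{2} + \frac{4 + 5 \left(-2\right)}{2} = \frac{3}{2} + \frac{4 - 10}{2} = \frac{3}{2} + \frac{1}{2} \left(-6\right) = \frac{3}{2} - 3 = - \frac{3}{2}$)
$\left(-2807 + \frac{j{\left(-27 \right)}}{634}\right) - 3227 = \left(-2807 - \frac{3}{2 \cdot 634}\right) - 3227 = \left(-2807 - \frac{3}{1268}\right) - 3227 = - \frac{3559279}{1268} - 3227 = - \frac{7651115}{1268}$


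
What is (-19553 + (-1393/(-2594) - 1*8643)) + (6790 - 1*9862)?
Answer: -81107799/2594 ≈ -31267.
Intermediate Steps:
(-19553 + (-1393/(-2594) - 1*8643)) + (6790 - 1*9862) = (-19553 + (-1393*(-1/2594) - 8643)) + (6790 - 9862) = (-19553 + (1393/2594 - 8643)) - 3072 = (-19553 - 22418549/2594) - 3072 = -73139031/2594 - 3072 = -81107799/2594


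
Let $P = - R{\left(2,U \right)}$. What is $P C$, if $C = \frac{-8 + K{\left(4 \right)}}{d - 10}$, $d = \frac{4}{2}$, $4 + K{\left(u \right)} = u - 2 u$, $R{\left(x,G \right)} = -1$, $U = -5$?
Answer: $2$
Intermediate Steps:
$K{\left(u \right)} = -4 - u$ ($K{\left(u \right)} = -4 + \left(u - 2 u\right) = -4 - u$)
$d = 2$ ($d = 4 \cdot \frac{1}{2} = 2$)
$P = 1$ ($P = \left(-1\right) \left(-1\right) = 1$)
$C = 2$ ($C = \frac{-8 - 8}{2 - 10} = \frac{-8 - 8}{-8} = \left(-8 - 8\right) \left(- \frac{1}{8}\right) = \left(-16\right) \left(- \frac{1}{8}\right) = 2$)
$P C = 1 \cdot 2 = 2$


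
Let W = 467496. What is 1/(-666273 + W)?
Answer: -1/198777 ≈ -5.0308e-6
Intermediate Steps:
1/(-666273 + W) = 1/(-666273 + 467496) = 1/(-198777) = -1/198777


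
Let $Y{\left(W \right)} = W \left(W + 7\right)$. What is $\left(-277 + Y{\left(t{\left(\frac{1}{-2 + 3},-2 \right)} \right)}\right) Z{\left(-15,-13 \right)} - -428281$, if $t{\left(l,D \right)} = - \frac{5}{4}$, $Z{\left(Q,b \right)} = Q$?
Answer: $\frac{6920701}{16} \approx 4.3254 \cdot 10^{5}$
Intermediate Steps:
$t{\left(l,D \right)} = - \frac{5}{4}$ ($t{\left(l,D \right)} = \left(-5\right) \frac{1}{4} = - \frac{5}{4}$)
$Y{\left(W \right)} = W \left(7 + W\right)$
$\left(-277 + Y{\left(t{\left(\frac{1}{-2 + 3},-2 \right)} \right)}\right) Z{\left(-15,-13 \right)} - -428281 = \left(-277 - \frac{5 \left(7 - \frac{5}{4}\right)}{4}\right) \left(-15\right) - -428281 = \left(-277 - \frac{115}{16}\right) \left(-15\right) + 428281 = \left(- \frac{4547}{16}\right) \left(-15\right) + 428281 = \frac{68205}{16} + 428281 = \frac{6920701}{16}$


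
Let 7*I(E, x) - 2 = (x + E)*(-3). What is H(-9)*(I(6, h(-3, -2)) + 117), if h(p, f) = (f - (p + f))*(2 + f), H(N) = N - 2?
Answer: -8833/7 ≈ -1261.9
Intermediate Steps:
H(N) = -2 + N
h(p, f) = -p*(2 + f) (h(p, f) = (f - (f + p))*(2 + f) = (f + (-f - p))*(2 + f) = (-p)*(2 + f) = -p*(2 + f))
I(E, x) = 2/7 - 3*E/7 - 3*x/7 (I(E, x) = 2/7 + ((x + E)*(-3))/7 = 2/7 + ((E + x)*(-3))/7 = 2/7 + (-3*E - 3*x)/7 = 2/7 + (-3*E/7 - 3*x/7) = 2/7 - 3*E/7 - 3*x/7)
H(-9)*(I(6, h(-3, -2)) + 117) = (-2 - 9)*((2/7 - 3/7*6 - (-3)*(-3)*(2 - 2)/7) + 117) = -11*((2/7 - 18/7 - (-3)*(-3)*0/7) + 117) = -11*((2/7 - 18/7 - 3/7*0) + 117) = -11*((2/7 - 18/7 + 0) + 117) = -11*(-16/7 + 117) = -11*803/7 = -8833/7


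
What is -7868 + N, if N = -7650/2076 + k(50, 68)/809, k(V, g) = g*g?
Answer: -2201794923/279914 ≈ -7866.0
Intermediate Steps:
k(V, g) = g²
N = 568429/279914 (N = -7650/2076 + 68²/809 = -7650*1/2076 + 4624*(1/809) = -1275/346 + 4624/809 = 568429/279914 ≈ 2.0307)
-7868 + N = -7868 + 568429/279914 = -2201794923/279914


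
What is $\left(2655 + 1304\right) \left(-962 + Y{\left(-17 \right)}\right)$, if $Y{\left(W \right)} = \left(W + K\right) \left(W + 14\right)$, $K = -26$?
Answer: $-3297847$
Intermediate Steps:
$Y{\left(W \right)} = \left(-26 + W\right) \left(14 + W\right)$ ($Y{\left(W \right)} = \left(W - 26\right) \left(W + 14\right) = \left(-26 + W\right) \left(14 + W\right)$)
$\left(2655 + 1304\right) \left(-962 + Y{\left(-17 \right)}\right) = \left(2655 + 1304\right) \left(-962 - \left(160 - 289\right)\right) = 3959 \left(-962 + \left(-364 + 289 + 204\right)\right) = 3959 \left(-962 + 129\right) = 3959 \left(-833\right) = -3297847$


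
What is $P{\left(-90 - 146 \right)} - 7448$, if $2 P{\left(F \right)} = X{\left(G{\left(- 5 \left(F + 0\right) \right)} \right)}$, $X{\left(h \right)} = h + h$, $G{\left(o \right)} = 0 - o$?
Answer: $-8628$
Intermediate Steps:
$G{\left(o \right)} = - o$
$X{\left(h \right)} = 2 h$
$P{\left(F \right)} = 5 F$ ($P{\left(F \right)} = \frac{2 \left(- \left(-5\right) \left(F + 0\right)\right)}{2} = \frac{2 \left(- \left(-5\right) F\right)}{2} = \frac{2 \cdot 5 F}{2} = \frac{10 F}{2} = 5 F$)
$P{\left(-90 - 146 \right)} - 7448 = 5 \left(-90 - 146\right) - 7448 = 5 \left(-236\right) - 7448 = -1180 - 7448 = -8628$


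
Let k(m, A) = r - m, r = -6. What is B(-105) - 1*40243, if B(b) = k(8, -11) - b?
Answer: -40152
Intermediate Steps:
k(m, A) = -6 - m
B(b) = -14 - b (B(b) = (-6 - 1*8) - b = (-6 - 8) - b = -14 - b)
B(-105) - 1*40243 = (-14 - 1*(-105)) - 1*40243 = (-14 + 105) - 40243 = 91 - 40243 = -40152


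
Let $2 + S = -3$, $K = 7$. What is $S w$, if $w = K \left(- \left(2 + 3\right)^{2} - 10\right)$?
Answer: $1225$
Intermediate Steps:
$S = -5$ ($S = -2 - 3 = -5$)
$w = -245$ ($w = 7 \left(- \left(2 + 3\right)^{2} - 10\right) = 7 \left(- 5^{2} - 10\right) = 7 \left(\left(-1\right) 25 - 10\right) = 7 \left(-25 - 10\right) = 7 \left(-35\right) = -245$)
$S w = \left(-5\right) \left(-245\right) = 1225$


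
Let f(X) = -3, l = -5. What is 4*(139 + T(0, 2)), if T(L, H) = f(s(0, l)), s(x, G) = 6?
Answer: 544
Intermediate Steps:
T(L, H) = -3
4*(139 + T(0, 2)) = 4*(139 - 3) = 4*136 = 544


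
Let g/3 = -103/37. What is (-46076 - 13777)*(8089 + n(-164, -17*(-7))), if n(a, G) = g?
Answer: -17895089352/37 ≈ -4.8365e+8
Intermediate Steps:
g = -309/37 (g = 3*(-103/37) = -309/37 ≈ -8.3513)
n(a, G) = -309/37
(-46076 - 13777)*(8089 + n(-164, -17*(-7))) = (-46076 - 13777)*(8089 - 309/37) = -59853*298984/37 = -17895089352/37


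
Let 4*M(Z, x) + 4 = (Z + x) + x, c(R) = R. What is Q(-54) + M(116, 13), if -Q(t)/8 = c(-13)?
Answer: 277/2 ≈ 138.50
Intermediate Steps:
M(Z, x) = -1 + x/2 + Z/4 (M(Z, x) = -1 + ((Z + x) + x)/4 = -1 + (Z + 2*x)/4 = -1 + (x/2 + Z/4) = -1 + x/2 + Z/4)
Q(t) = 104 (Q(t) = -8*(-13) = 104)
Q(-54) + M(116, 13) = 104 + (-1 + (½)*13 + (¼)*116) = 104 + (-1 + 13/2 + 29) = 104 + 69/2 = 277/2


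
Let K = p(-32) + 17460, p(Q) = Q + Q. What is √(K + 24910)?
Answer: √42306 ≈ 205.68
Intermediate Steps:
p(Q) = 2*Q
K = 17396 (K = 2*(-32) + 17460 = -64 + 17460 = 17396)
√(K + 24910) = √(17396 + 24910) = √42306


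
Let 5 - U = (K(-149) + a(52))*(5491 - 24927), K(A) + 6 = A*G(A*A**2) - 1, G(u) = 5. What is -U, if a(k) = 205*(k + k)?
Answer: -399759653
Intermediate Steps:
K(A) = -7 + 5*A (K(A) = -6 + (A*5 - 1) = -6 + (5*A - 1) = -6 + (-1 + 5*A) = -7 + 5*A)
a(k) = 410*k (a(k) = 205*(2*k) = 410*k)
U = 399759653 (U = 5 - ((-7 + 5*(-149)) + 410*52)*(5491 - 24927) = 5 - ((-7 - 745) + 21320)*(-19436) = 5 - (-752 + 21320)*(-19436) = 5 - 20568*(-19436) = 5 - 1*(-399759648) = 5 + 399759648 = 399759653)
-U = -1*399759653 = -399759653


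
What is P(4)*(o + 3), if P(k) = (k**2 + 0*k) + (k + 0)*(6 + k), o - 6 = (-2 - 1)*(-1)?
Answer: 672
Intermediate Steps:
o = 9 (o = 6 + (-2 - 1)*(-1) = 6 - 3*(-1) = 6 + 3 = 9)
P(k) = k**2 + k*(6 + k) (P(k) = (k**2 + 0) + k*(6 + k) = k**2 + k*(6 + k))
P(4)*(o + 3) = (2*4*(3 + 4))*(9 + 3) = (2*4*7)*12 = 56*12 = 672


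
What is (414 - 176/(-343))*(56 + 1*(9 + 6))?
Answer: 10094638/343 ≈ 29430.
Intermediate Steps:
(414 - 176/(-343))*(56 + 1*(9 + 6)) = (414 - 176*(-1/343))*(56 + 1*15) = (414 + 176/343)*(56 + 15) = (142178/343)*71 = 10094638/343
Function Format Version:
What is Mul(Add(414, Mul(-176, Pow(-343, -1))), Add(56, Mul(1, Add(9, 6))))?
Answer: Rational(10094638, 343) ≈ 29430.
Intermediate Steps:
Mul(Add(414, Mul(-176, Pow(-343, -1))), Add(56, Mul(1, Add(9, 6)))) = Mul(Add(414, Mul(-176, Rational(-1, 343))), Add(56, Mul(1, 15))) = Mul(Add(414, Rational(176, 343)), Add(56, 15)) = Mul(Rational(142178, 343), 71) = Rational(10094638, 343)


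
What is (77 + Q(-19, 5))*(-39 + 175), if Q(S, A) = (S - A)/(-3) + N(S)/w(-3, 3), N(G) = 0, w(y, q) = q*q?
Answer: 11560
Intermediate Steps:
w(y, q) = q²
Q(S, A) = -S/3 + A/3 (Q(S, A) = (S - A)/(-3) + 0/(3²) = (S - A)*(-⅓) + 0/9 = (-S/3 + A/3) + 0*(⅑) = (-S/3 + A/3) + 0 = -S/3 + A/3)
(77 + Q(-19, 5))*(-39 + 175) = (77 + (-⅓*(-19) + (⅓)*5))*(-39 + 175) = (77 + (19/3 + 5/3))*136 = (77 + 8)*136 = 85*136 = 11560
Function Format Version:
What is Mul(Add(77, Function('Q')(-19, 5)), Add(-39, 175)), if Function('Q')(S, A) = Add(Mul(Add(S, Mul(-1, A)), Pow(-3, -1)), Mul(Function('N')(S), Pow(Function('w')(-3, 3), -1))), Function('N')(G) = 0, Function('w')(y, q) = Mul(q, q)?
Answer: 11560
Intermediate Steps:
Function('w')(y, q) = Pow(q, 2)
Function('Q')(S, A) = Add(Mul(Rational(-1, 3), S), Mul(Rational(1, 3), A)) (Function('Q')(S, A) = Add(Mul(Add(S, Mul(-1, A)), Pow(-3, -1)), Mul(0, Pow(Pow(3, 2), -1))) = Add(Mul(Add(S, Mul(-1, A)), Rational(-1, 3)), Mul(0, Pow(9, -1))) = Add(Add(Mul(Rational(-1, 3), S), Mul(Rational(1, 3), A)), Mul(0, Rational(1, 9))) = Add(Add(Mul(Rational(-1, 3), S), Mul(Rational(1, 3), A)), 0) = Add(Mul(Rational(-1, 3), S), Mul(Rational(1, 3), A)))
Mul(Add(77, Function('Q')(-19, 5)), Add(-39, 175)) = Mul(Add(77, Add(Mul(Rational(-1, 3), -19), Mul(Rational(1, 3), 5))), Add(-39, 175)) = Mul(Add(77, Add(Rational(19, 3), Rational(5, 3))), 136) = Mul(Add(77, 8), 136) = Mul(85, 136) = 11560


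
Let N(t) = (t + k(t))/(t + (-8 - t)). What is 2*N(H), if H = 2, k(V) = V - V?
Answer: -½ ≈ -0.50000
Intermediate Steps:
k(V) = 0
N(t) = -t/8 (N(t) = (t + 0)/(t + (-8 - t)) = t/(-8) = t*(-⅛) = -t/8)
2*N(H) = 2*(-⅛*2) = 2*(-¼) = -½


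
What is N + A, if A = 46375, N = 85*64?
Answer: 51815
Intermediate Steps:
N = 5440
N + A = 5440 + 46375 = 51815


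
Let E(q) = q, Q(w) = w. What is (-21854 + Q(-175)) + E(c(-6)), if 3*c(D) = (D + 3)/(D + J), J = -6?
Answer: -264347/12 ≈ -22029.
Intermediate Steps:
c(D) = (3 + D)/(3*(-6 + D)) (c(D) = ((D + 3)/(D - 6))/3 = ((3 + D)/(-6 + D))/3 = (3 + D)/(3*(-6 + D)))
(-21854 + Q(-175)) + E(c(-6)) = (-21854 - 175) + (3 - 6)/(3*(-6 - 6)) = -22029 + (⅓)*(-3)/(-12) = -22029 + (⅓)*(-1/12)*(-3) = -22029 + 1/12 = -264347/12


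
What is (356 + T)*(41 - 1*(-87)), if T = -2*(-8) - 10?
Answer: 46336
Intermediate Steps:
T = 6 (T = 16 - 10 = 6)
(356 + T)*(41 - 1*(-87)) = (356 + 6)*(41 - 1*(-87)) = 362*(41 + 87) = 362*128 = 46336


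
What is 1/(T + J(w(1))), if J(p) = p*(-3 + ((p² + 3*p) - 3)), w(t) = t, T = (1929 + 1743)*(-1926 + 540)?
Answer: -1/5089394 ≈ -1.9649e-7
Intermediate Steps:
T = -5089392 (T = 3672*(-1386) = -5089392)
J(p) = p*(-6 + p² + 3*p) (J(p) = p*(-3 + (-3 + p² + 3*p)) = p*(-6 + p² + 3*p))
1/(T + J(w(1))) = 1/(-5089392 + 1*(-6 + 1² + 3*1)) = 1/(-5089392 + 1*(-6 + 1 + 3)) = 1/(-5089392 + 1*(-2)) = 1/(-5089392 - 2) = 1/(-5089394) = -1/5089394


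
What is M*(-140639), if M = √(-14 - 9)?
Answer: -140639*I*√23 ≈ -6.7448e+5*I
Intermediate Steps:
M = I*√23 (M = √(-23) = I*√23 ≈ 4.7958*I)
M*(-140639) = (I*√23)*(-140639) = -140639*I*√23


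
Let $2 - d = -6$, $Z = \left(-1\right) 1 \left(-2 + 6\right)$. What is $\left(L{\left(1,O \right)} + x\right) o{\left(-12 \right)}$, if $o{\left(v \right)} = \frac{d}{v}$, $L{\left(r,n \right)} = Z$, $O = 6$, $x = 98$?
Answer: $- \frac{188}{3} \approx -62.667$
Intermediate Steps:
$Z = -4$ ($Z = \left(-1\right) 4 = -4$)
$L{\left(r,n \right)} = -4$
$d = 8$ ($d = 2 - -6 = 2 + 6 = 8$)
$o{\left(v \right)} = \frac{8}{v}$
$\left(L{\left(1,O \right)} + x\right) o{\left(-12 \right)} = \left(-4 + 98\right) \frac{8}{-12} = 94 \cdot 8 \left(- \frac{1}{12}\right) = 94 \left(- \frac{2}{3}\right) = - \frac{188}{3}$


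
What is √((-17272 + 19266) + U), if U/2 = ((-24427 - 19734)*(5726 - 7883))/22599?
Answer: 4*√456422610/837 ≈ 102.10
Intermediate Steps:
U = 63503518/7533 (U = 2*(((-24427 - 19734)*(5726 - 7883))/22599) = 2*(-44161*(-2157)*(1/22599)) = 2*(95255277*(1/22599)) = 2*(31751759/7533) = 63503518/7533 ≈ 8430.0)
√((-17272 + 19266) + U) = √((-17272 + 19266) + 63503518/7533) = √(1994 + 63503518/7533) = √(78524320/7533) = 4*√456422610/837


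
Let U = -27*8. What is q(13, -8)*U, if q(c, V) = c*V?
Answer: 22464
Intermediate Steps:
q(c, V) = V*c
U = -216
q(13, -8)*U = -8*13*(-216) = -104*(-216) = 22464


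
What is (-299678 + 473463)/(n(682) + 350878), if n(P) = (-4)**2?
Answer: 173785/350894 ≈ 0.49526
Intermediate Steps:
n(P) = 16
(-299678 + 473463)/(n(682) + 350878) = (-299678 + 473463)/(16 + 350878) = 173785/350894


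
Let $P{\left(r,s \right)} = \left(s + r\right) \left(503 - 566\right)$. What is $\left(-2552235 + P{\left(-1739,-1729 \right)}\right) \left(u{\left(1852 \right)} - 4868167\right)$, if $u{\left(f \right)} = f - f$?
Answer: $11361089604417$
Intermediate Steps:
$P{\left(r,s \right)} = - 63 r - 63 s$ ($P{\left(r,s \right)} = \left(r + s\right) \left(-63\right) = - 63 r - 63 s$)
$u{\left(f \right)} = 0$
$\left(-2552235 + P{\left(-1739,-1729 \right)}\right) \left(u{\left(1852 \right)} - 4868167\right) = \left(-2552235 - -218484\right) \left(0 - 4868167\right) = \left(-2552235 + \left(109557 + 108927\right)\right) \left(-4868167\right) = \left(-2552235 + 218484\right) \left(-4868167\right) = \left(-2333751\right) \left(-4868167\right) = 11361089604417$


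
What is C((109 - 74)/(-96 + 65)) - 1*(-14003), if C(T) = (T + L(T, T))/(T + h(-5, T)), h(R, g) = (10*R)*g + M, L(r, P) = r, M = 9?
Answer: 13960956/997 ≈ 14003.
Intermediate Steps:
h(R, g) = 9 + 10*R*g (h(R, g) = (10*R)*g + 9 = 10*R*g + 9 = 9 + 10*R*g)
C(T) = 2*T/(9 - 49*T) (C(T) = (T + T)/(T + (9 + 10*(-5)*T)) = (2*T)/(T + (9 - 50*T)) = (2*T)/(9 - 49*T) = 2*T/(9 - 49*T))
C((109 - 74)/(-96 + 65)) - 1*(-14003) = -2*(109 - 74)/(-96 + 65)/(-9 + 49*((109 - 74)/(-96 + 65))) - 1*(-14003) = -2*35/(-31)/(-9 + 49*(35/(-31))) + 14003 = -2*35*(-1/31)/(-9 + 49*(35*(-1/31))) + 14003 = -2*(-35/31)/(-9 + 49*(-35/31)) + 14003 = -2*(-35/31)/(-9 - 1715/31) + 14003 = -2*(-35/31)/(-1994/31) + 14003 = -2*(-35/31)*(-31/1994) + 14003 = -35/997 + 14003 = 13960956/997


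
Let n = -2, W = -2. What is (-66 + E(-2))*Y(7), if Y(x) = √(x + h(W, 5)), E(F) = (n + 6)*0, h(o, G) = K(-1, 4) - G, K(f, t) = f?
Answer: -66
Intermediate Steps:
h(o, G) = -1 - G
E(F) = 0 (E(F) = (-2 + 6)*0 = 4*0 = 0)
Y(x) = √(-6 + x) (Y(x) = √(x + (-1 - 1*5)) = √(x + (-1 - 5)) = √(x - 6) = √(-6 + x))
(-66 + E(-2))*Y(7) = (-66 + 0)*√(-6 + 7) = -66*√1 = -66*1 = -66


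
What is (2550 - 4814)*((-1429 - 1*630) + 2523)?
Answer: -1050496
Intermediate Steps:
(2550 - 4814)*((-1429 - 1*630) + 2523) = -2264*((-1429 - 630) + 2523) = -2264*(-2059 + 2523) = -2264*464 = -1050496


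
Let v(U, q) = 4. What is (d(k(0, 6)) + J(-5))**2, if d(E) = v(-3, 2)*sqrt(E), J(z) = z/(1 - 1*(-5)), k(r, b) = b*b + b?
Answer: 24217/36 - 20*sqrt(42)/3 ≈ 629.49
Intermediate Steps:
k(r, b) = b + b**2 (k(r, b) = b**2 + b = b + b**2)
J(z) = z/6 (J(z) = z/(1 + 5) = z/6)
d(E) = 4*sqrt(E)
(d(k(0, 6)) + J(-5))**2 = (4*sqrt(6*(1 + 6)) + (1/6)*(-5))**2 = (4*sqrt(6*7) - 5/6)**2 = (4*sqrt(42) - 5/6)**2 = (-5/6 + 4*sqrt(42))**2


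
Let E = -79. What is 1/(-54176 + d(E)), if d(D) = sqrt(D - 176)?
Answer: -54176/2935039231 - I*sqrt(255)/2935039231 ≈ -1.8458e-5 - 5.4407e-9*I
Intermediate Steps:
d(D) = sqrt(-176 + D)
1/(-54176 + d(E)) = 1/(-54176 + sqrt(-176 - 79)) = 1/(-54176 + sqrt(-255)) = 1/(-54176 + I*sqrt(255))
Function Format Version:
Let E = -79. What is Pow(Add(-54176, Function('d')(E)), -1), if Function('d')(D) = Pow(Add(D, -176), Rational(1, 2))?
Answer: Add(Rational(-54176, 2935039231), Mul(Rational(-1, 2935039231), I, Pow(255, Rational(1, 2)))) ≈ Add(-1.8458e-5, Mul(-5.4407e-9, I))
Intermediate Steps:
Function('d')(D) = Pow(Add(-176, D), Rational(1, 2))
Pow(Add(-54176, Function('d')(E)), -1) = Pow(Add(-54176, Pow(Add(-176, -79), Rational(1, 2))), -1) = Pow(Add(-54176, Pow(-255, Rational(1, 2))), -1) = Pow(Add(-54176, Mul(I, Pow(255, Rational(1, 2)))), -1)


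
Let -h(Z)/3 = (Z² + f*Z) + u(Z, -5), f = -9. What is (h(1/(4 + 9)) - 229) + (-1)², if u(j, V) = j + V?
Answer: -35688/169 ≈ -211.17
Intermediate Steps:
u(j, V) = V + j
h(Z) = 15 - 3*Z² + 24*Z (h(Z) = -3*((Z² - 9*Z) + (-5 + Z)) = -3*(-5 + Z² - 8*Z) = 15 - 3*Z² + 24*Z)
(h(1/(4 + 9)) - 229) + (-1)² = ((15 - 3/(4 + 9)² + 24/(4 + 9)) - 229) + (-1)² = ((15 - 3*(1/13)² + 24/13) - 229) + 1 = ((15 - 3*(1/13)² + 24*(1/13)) - 229) + 1 = ((15 - 3*1/169 + 24/13) - 229) + 1 = ((15 - 3/169 + 24/13) - 229) + 1 = (2844/169 - 229) + 1 = -35857/169 + 1 = -35688/169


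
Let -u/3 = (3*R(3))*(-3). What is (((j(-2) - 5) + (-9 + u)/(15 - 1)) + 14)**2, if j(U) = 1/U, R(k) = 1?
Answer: 18769/196 ≈ 95.760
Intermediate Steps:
j(U) = 1/U
u = 27 (u = -3*3*1*(-3) = -9*(-3) = -3*(-9) = 27)
(((j(-2) - 5) + (-9 + u)/(15 - 1)) + 14)**2 = (((1/(-2) - 5) + (-9 + 27)/(15 - 1)) + 14)**2 = (((-1/2 - 5) + 18/14) + 14)**2 = ((-11/2 + 18*(1/14)) + 14)**2 = ((-11/2 + 9/7) + 14)**2 = (-59/14 + 14)**2 = (137/14)**2 = 18769/196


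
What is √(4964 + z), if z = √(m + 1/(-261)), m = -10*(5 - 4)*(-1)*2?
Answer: √(37572516 + 87*√151351)/87 ≈ 70.487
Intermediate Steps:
m = 20 (m = -10*(-1)*2 = 10*2 = 20)
z = √151351/87 (z = √(20 + 1/(-261)) = √(20 - 1/261) = √(5219/261) = √151351/87 ≈ 4.4717)
√(4964 + z) = √(4964 + √151351/87)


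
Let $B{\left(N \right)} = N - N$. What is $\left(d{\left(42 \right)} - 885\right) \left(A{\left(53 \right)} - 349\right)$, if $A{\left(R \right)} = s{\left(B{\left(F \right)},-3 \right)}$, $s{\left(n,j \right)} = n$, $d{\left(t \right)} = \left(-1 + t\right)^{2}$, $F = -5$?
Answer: $-277804$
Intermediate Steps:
$B{\left(N \right)} = 0$
$A{\left(R \right)} = 0$
$\left(d{\left(42 \right)} - 885\right) \left(A{\left(53 \right)} - 349\right) = \left(\left(-1 + 42\right)^{2} - 885\right) \left(0 - 349\right) = \left(41^{2} - 885\right) \left(-349\right) = \left(1681 - 885\right) \left(-349\right) = 796 \left(-349\right) = -277804$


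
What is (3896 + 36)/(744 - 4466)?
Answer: -1966/1861 ≈ -1.0564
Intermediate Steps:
(3896 + 36)/(744 - 4466) = 3932/(-3722) = 3932*(-1/3722) = -1966/1861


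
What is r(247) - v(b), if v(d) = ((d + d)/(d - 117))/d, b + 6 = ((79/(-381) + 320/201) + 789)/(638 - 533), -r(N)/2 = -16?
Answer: 1981904486/61901011 ≈ 32.017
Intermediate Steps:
r(N) = 32 (r(N) = -2*(-16) = 32)
b = 818828/536067 (b = -6 + ((79/(-381) + 320/201) + 789)/(638 - 533) = -6 + ((79*(-1/381) + 320*(1/201)) + 789)/105 = -6 + ((-79/381 + 320/201) + 789)*(1/105) = -6 + (35347/25527 + 789)*(1/105) = -6 + (20176150/25527)*(1/105) = -6 + 4035230/536067 = 818828/536067 ≈ 1.5275)
v(d) = 2/(-117 + d) (v(d) = ((2*d)/(-117 + d))/d = (2*d/(-117 + d))/d = 2/(-117 + d))
r(247) - v(b) = 32 - 2/(-117 + 818828/536067) = 32 - 2/(-61901011/536067) = 32 - 2*(-536067)/61901011 = 32 - 1*(-1072134/61901011) = 32 + 1072134/61901011 = 1981904486/61901011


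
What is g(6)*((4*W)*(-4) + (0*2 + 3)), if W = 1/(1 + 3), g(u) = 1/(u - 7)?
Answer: 1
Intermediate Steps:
g(u) = 1/(-7 + u)
W = ¼ (W = 1/4 = ¼ ≈ 0.25000)
g(6)*((4*W)*(-4) + (0*2 + 3)) = ((4*(¼))*(-4) + (0*2 + 3))/(-7 + 6) = (1*(-4) + (0 + 3))/(-1) = -(-4 + 3) = -1*(-1) = 1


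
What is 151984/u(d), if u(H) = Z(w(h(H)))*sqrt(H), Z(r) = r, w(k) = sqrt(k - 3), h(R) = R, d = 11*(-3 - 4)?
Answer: -5428*sqrt(385)/55 ≈ -1936.5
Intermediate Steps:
d = -77 (d = 11*(-7) = -77)
w(k) = sqrt(-3 + k)
u(H) = sqrt(H)*sqrt(-3 + H) (u(H) = sqrt(-3 + H)*sqrt(H) = sqrt(H)*sqrt(-3 + H))
151984/u(d) = 151984/((sqrt(-77)*sqrt(-3 - 77))) = 151984/(((I*sqrt(77))*sqrt(-80))) = 151984/(((I*sqrt(77))*(4*I*sqrt(5)))) = 151984/((-4*sqrt(385))) = 151984*(-sqrt(385)/1540) = -5428*sqrt(385)/55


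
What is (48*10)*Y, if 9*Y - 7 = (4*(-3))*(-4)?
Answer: 8800/3 ≈ 2933.3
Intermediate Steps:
Y = 55/9 (Y = 7/9 + ((4*(-3))*(-4))/9 = 7/9 + (-12*(-4))/9 = 7/9 + (1/9)*48 = 7/9 + 16/3 = 55/9 ≈ 6.1111)
(48*10)*Y = (48*10)*(55/9) = 480*(55/9) = 8800/3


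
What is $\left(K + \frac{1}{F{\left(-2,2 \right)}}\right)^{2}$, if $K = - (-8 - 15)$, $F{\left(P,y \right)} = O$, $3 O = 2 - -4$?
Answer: $\frac{2209}{4} \approx 552.25$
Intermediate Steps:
$O = 2$ ($O = \frac{2 - -4}{3} = \frac{2 + 4}{3} = \frac{1}{3} \cdot 6 = 2$)
$F{\left(P,y \right)} = 2$
$K = 23$ ($K = \left(-1\right) \left(-23\right) = 23$)
$\left(K + \frac{1}{F{\left(-2,2 \right)}}\right)^{2} = \left(23 + \frac{1}{2}\right)^{2} = \left(\frac{47}{2}\right)^{2} = \frac{2209}{4}$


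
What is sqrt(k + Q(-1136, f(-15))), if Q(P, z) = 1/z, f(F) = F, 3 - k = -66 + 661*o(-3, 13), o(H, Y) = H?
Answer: sqrt(461685)/15 ≈ 45.298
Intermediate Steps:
k = 2052 (k = 3 - (-66 + 661*(-3)) = 3 - (-66 - 1983) = 3 - 1*(-2049) = 3 + 2049 = 2052)
sqrt(k + Q(-1136, f(-15))) = sqrt(2052 + 1/(-15)) = sqrt(2052 - 1/15) = sqrt(30779/15) = sqrt(461685)/15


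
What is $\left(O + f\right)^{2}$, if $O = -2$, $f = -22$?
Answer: $576$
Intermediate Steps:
$\left(O + f\right)^{2} = \left(-2 - 22\right)^{2} = \left(-24\right)^{2} = 576$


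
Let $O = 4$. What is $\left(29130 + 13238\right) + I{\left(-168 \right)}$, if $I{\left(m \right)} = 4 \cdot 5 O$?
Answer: $42448$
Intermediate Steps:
$I{\left(m \right)} = 80$ ($I{\left(m \right)} = 4 \cdot 5 \cdot 4 = 20 \cdot 4 = 80$)
$\left(29130 + 13238\right) + I{\left(-168 \right)} = \left(29130 + 13238\right) + 80 = 42368 + 80 = 42448$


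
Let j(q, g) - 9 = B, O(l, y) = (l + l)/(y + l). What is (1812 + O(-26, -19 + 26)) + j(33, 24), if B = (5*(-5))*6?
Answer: 31801/19 ≈ 1673.7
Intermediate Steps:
B = -150 (B = -25*6 = -150)
O(l, y) = 2*l/(l + y) (O(l, y) = (2*l)/(l + y) = 2*l/(l + y))
j(q, g) = -141 (j(q, g) = 9 - 150 = -141)
(1812 + O(-26, -19 + 26)) + j(33, 24) = (1812 + 2*(-26)/(-26 + (-19 + 26))) - 141 = (1812 + 2*(-26)/(-26 + 7)) - 141 = (1812 + 2*(-26)/(-19)) - 141 = (1812 + 2*(-26)*(-1/19)) - 141 = (1812 + 52/19) - 141 = 34480/19 - 141 = 31801/19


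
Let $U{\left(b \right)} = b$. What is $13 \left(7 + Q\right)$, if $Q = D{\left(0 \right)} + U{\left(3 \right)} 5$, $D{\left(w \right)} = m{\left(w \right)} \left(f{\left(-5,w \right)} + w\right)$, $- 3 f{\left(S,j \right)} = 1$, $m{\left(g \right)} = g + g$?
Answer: $286$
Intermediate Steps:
$m{\left(g \right)} = 2 g$
$f{\left(S,j \right)} = - \frac{1}{3}$ ($f{\left(S,j \right)} = \left(- \frac{1}{3}\right) 1 = - \frac{1}{3}$)
$D{\left(w \right)} = 2 w \left(- \frac{1}{3} + w\right)$
$Q = 15$ ($Q = \frac{2}{3} \cdot 0 \left(-1 + 3 \cdot 0\right) + 3 \cdot 5 = \frac{2}{3} \cdot 0 \left(-1 + 0\right) + 15 = \frac{2}{3} \cdot 0 \left(-1\right) + 15 = 0 + 15 = 15$)
$13 \left(7 + Q\right) = 13 \left(7 + 15\right) = 13 \cdot 22 = 286$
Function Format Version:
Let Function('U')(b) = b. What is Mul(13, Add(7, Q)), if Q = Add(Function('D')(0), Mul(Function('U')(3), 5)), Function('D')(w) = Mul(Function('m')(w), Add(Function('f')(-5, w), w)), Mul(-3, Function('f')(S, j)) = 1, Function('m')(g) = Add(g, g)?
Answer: 286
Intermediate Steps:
Function('m')(g) = Mul(2, g)
Function('f')(S, j) = Rational(-1, 3) (Function('f')(S, j) = Mul(Rational(-1, 3), 1) = Rational(-1, 3))
Function('D')(w) = Mul(2, w, Add(Rational(-1, 3), w)) (Function('D')(w) = Mul(Mul(2, w), Add(Rational(-1, 3), w)) = Mul(2, w, Add(Rational(-1, 3), w)))
Q = 15 (Q = Add(Mul(Rational(2, 3), 0, Add(-1, Mul(3, 0))), Mul(3, 5)) = Add(Mul(Rational(2, 3), 0, Add(-1, 0)), 15) = Add(Mul(Rational(2, 3), 0, -1), 15) = Add(0, 15) = 15)
Mul(13, Add(7, Q)) = Mul(13, Add(7, 15)) = Mul(13, 22) = 286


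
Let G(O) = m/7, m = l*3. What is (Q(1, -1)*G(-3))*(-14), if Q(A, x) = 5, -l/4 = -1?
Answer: -120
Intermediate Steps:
l = 4 (l = -4*(-1) = 4)
m = 12 (m = 4*3 = 12)
G(O) = 12/7
(Q(1, -1)*G(-3))*(-14) = (5*(12/7))*(-14) = (60/7)*(-14) = -120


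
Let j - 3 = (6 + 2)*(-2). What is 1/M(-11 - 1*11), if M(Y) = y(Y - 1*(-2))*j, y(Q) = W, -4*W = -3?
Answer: -4/39 ≈ -0.10256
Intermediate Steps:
W = ¾ (W = -¼*(-3) = ¾ ≈ 0.75000)
y(Q) = ¾
j = -13 (j = 3 + (6 + 2)*(-2) = 3 + 8*(-2) = 3 - 16 = -13)
M(Y) = -39/4 (M(Y) = (¾)*(-13) = -39/4)
1/M(-11 - 1*11) = 1/(-39/4) = -4/39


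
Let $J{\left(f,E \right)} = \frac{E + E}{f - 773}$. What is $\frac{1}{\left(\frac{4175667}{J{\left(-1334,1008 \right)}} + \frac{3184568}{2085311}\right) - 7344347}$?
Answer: $- \frac{66729952}{781307472270561} \approx -8.5408 \cdot 10^{-8}$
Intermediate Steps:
$J{\left(f,E \right)} = \frac{2 E}{-773 + f}$
$\frac{1}{\left(\frac{4175667}{J{\left(-1334,1008 \right)}} + \frac{3184568}{2085311}\right) - 7344347} = \frac{1}{\left(\frac{4175667}{2 \cdot 1008 \frac{1}{-773 - 1334}} + \frac{3184568}{2085311}\right) - 7344347} = \frac{1}{\left(\frac{4175667}{2 \cdot 1008 \frac{1}{-2107}} + 3184568 \cdot \frac{1}{2085311}\right) - 7344347} = \frac{1}{\left(\frac{4175667}{2 \cdot 1008 \left(- \frac{1}{2107}\right)} + \frac{3184568}{2085311}\right) - 7344347} = \frac{1}{\left(\frac{4175667}{- \frac{288}{301}} + \frac{3184568}{2085311}\right) - 7344347} = \frac{1}{\left(4175667 \left(- \frac{301}{288}\right) + \frac{3184568}{2085311}\right) - 7344347} = \frac{1}{\left(- \frac{139652863}{32} + \frac{3184568}{2085311}\right) - 7344347} = \frac{1}{- \frac{291219549489217}{66729952} - 7344347} = \frac{1}{- \frac{781307472270561}{66729952}} = - \frac{66729952}{781307472270561}$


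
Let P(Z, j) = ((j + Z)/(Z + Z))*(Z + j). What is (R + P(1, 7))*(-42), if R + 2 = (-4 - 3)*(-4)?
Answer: -2436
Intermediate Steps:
R = 26 (R = -2 + (-4 - 3)*(-4) = -2 - 7*(-4) = -2 + 28 = 26)
P(Z, j) = (Z + j)**2/(2*Z) (P(Z, j) = ((Z + j)/((2*Z)))*(Z + j) = ((Z + j)*(1/(2*Z)))*(Z + j) = ((Z + j)/(2*Z))*(Z + j) = (Z + j)**2/(2*Z))
(R + P(1, 7))*(-42) = (26 + (1/2)*(1 + 7)**2/1)*(-42) = (26 + (1/2)*1*8**2)*(-42) = (26 + (1/2)*1*64)*(-42) = (26 + 32)*(-42) = 58*(-42) = -2436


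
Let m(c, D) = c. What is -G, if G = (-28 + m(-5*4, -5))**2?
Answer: -2304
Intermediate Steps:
G = 2304 (G = (-28 - 5*4)**2 = (-28 - 20)**2 = (-48)**2 = 2304)
-G = -1*2304 = -2304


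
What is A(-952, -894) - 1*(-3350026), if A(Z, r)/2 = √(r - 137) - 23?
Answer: 3349980 + 2*I*√1031 ≈ 3.35e+6 + 64.218*I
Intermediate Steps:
A(Z, r) = -46 + 2*√(-137 + r) (A(Z, r) = 2*(√(r - 137) - 23) = 2*(√(-137 + r) - 23) = 2*(-23 + √(-137 + r)) = -46 + 2*√(-137 + r))
A(-952, -894) - 1*(-3350026) = (-46 + 2*√(-137 - 894)) - 1*(-3350026) = (-46 + 2*√(-1031)) + 3350026 = (-46 + 2*(I*√1031)) + 3350026 = (-46 + 2*I*√1031) + 3350026 = 3349980 + 2*I*√1031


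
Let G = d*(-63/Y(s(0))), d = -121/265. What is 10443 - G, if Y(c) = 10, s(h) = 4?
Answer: 27666327/2650 ≈ 10440.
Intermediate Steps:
d = -121/265 (d = -121*1/265 = -121/265 ≈ -0.45660)
G = 7623/2650 (G = -(-7623)/(265*10) = -121/265*(-63/10) = 7623/2650 ≈ 2.8766)
10443 - G = 10443 - 1*7623/2650 = 10443 - 7623/2650 = 27666327/2650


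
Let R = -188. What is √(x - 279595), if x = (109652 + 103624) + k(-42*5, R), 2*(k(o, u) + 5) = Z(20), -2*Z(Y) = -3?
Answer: 3*I*√29477/2 ≈ 257.53*I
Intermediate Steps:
Z(Y) = 3/2 (Z(Y) = -½*(-3) = 3/2)
k(o, u) = -17/4 (k(o, u) = -5 + (½)*(3/2) = -5 + ¾ = -17/4)
x = 853087/4 (x = (109652 + 103624) - 17/4 = 213276 - 17/4 = 853087/4 ≈ 2.1327e+5)
√(x - 279595) = √(853087/4 - 279595) = √(-265293/4) = 3*I*√29477/2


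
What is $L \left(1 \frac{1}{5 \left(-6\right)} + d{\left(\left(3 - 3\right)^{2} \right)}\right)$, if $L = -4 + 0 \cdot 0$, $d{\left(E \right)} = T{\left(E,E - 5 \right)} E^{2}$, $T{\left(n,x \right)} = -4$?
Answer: $\frac{2}{15} \approx 0.13333$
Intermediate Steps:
$d{\left(E \right)} = - 4 E^{2}$
$L = -4$ ($L = -4 + 0 = -4$)
$L \left(1 \frac{1}{5 \left(-6\right)} + d{\left(\left(3 - 3\right)^{2} \right)}\right) = - 4 \left(1 \frac{1}{5 \left(-6\right)} - 4 \left(\left(3 - 3\right)^{2}\right)^{2}\right) = - 4 \left(1 \frac{1}{-30} - 4 \left(0^{2}\right)^{2}\right) = - 4 \left(1 \left(- \frac{1}{30}\right) - 4 \cdot 0^{2}\right) = - 4 \left(- \frac{1}{30} - 0\right) = - 4 \left(- \frac{1}{30} + 0\right) = \left(-4\right) \left(- \frac{1}{30}\right) = \frac{2}{15}$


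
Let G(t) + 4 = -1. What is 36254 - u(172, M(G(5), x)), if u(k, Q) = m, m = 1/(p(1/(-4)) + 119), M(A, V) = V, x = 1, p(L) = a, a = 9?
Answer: 4640511/128 ≈ 36254.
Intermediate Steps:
G(t) = -5 (G(t) = -4 - 1 = -5)
p(L) = 9
m = 1/128 (m = 1/(9 + 119) = 1/128 ≈ 0.0078125)
u(k, Q) = 1/128
36254 - u(172, M(G(5), x)) = 36254 - 1*1/128 = 36254 - 1/128 = 4640511/128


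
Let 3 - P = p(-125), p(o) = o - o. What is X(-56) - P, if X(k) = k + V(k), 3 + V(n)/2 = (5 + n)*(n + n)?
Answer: 11359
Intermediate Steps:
p(o) = 0
P = 3 (P = 3 - 1*0 = 3 + 0 = 3)
V(n) = -6 + 4*n*(5 + n) (V(n) = -6 + 2*((5 + n)*(n + n)) = -6 + 2*((5 + n)*(2*n)) = -6 + 2*(2*n*(5 + n)) = -6 + 4*n*(5 + n))
X(k) = -6 + 4*k² + 21*k (X(k) = k + (-6 + 4*k² + 20*k) = -6 + 4*k² + 21*k)
X(-56) - P = (-6 + 4*(-56)² + 21*(-56)) - 1*3 = (-6 + 4*3136 - 1176) - 3 = (-6 + 12544 - 1176) - 3 = 11362 - 3 = 11359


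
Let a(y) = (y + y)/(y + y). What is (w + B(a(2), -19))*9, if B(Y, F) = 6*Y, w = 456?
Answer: 4158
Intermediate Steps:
a(y) = 1 (a(y) = (2*y)/((2*y)) = (2*y)*(1/(2*y)) = 1)
(w + B(a(2), -19))*9 = (456 + 6*1)*9 = (456 + 6)*9 = 462*9 = 4158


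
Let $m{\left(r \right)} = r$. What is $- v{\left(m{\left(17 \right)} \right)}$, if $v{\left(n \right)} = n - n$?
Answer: $0$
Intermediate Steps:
$v{\left(n \right)} = 0$
$- v{\left(m{\left(17 \right)} \right)} = \left(-1\right) 0 = 0$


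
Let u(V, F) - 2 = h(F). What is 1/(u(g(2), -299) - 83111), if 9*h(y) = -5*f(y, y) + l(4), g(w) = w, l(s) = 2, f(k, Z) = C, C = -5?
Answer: -1/83106 ≈ -1.2033e-5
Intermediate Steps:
f(k, Z) = -5
h(y) = 3 (h(y) = (-5*(-5) + 2)/9 = (25 + 2)/9 = (⅑)*27 = 3)
u(V, F) = 5 (u(V, F) = 2 + 3 = 5)
1/(u(g(2), -299) - 83111) = 1/(5 - 83111) = 1/(-83106) = -1/83106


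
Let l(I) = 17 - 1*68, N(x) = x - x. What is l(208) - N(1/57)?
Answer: -51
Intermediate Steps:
N(x) = 0
l(I) = -51 (l(I) = 17 - 68 = -51)
l(208) - N(1/57) = -51 - 1*0 = -51 + 0 = -51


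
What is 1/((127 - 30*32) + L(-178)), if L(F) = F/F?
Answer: -1/832 ≈ -0.0012019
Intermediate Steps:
L(F) = 1
1/((127 - 30*32) + L(-178)) = 1/((127 - 30*32) + 1) = 1/((127 - 960) + 1) = 1/(-833 + 1) = 1/(-832) = -1/832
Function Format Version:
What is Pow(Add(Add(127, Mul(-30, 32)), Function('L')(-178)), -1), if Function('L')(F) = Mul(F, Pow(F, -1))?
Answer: Rational(-1, 832) ≈ -0.0012019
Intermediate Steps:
Function('L')(F) = 1
Pow(Add(Add(127, Mul(-30, 32)), Function('L')(-178)), -1) = Pow(Add(Add(127, Mul(-30, 32)), 1), -1) = Pow(Add(Add(127, -960), 1), -1) = Pow(Add(-833, 1), -1) = Pow(-832, -1) = Rational(-1, 832)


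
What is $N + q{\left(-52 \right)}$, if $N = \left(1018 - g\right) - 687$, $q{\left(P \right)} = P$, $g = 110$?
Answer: $169$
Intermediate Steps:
$N = 221$ ($N = \left(1018 - 110\right) - 687 = 908 - 687 = 221$)
$N + q{\left(-52 \right)} = 221 - 52 = 169$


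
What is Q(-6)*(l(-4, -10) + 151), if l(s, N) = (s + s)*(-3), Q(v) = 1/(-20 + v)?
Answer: -175/26 ≈ -6.7308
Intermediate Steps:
l(s, N) = -6*s (l(s, N) = (2*s)*(-3) = -6*s)
Q(-6)*(l(-4, -10) + 151) = (-6*(-4) + 151)/(-20 - 6) = (24 + 151)/(-26) = -1/26*175 = -175/26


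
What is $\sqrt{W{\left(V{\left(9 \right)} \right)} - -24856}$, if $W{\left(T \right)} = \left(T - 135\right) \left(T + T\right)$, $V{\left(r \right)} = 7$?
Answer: $62 \sqrt{6} \approx 151.87$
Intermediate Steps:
$W{\left(T \right)} = 2 T \left(-135 + T\right)$ ($W{\left(T \right)} = \left(-135 + T\right) 2 T = 2 T \left(-135 + T\right)$)
$\sqrt{W{\left(V{\left(9 \right)} \right)} - -24856} = \sqrt{2 \cdot 7 \left(-135 + 7\right) - -24856} = \sqrt{2 \cdot 7 \left(-128\right) + 24856} = \sqrt{-1792 + 24856} = \sqrt{23064} = 62 \sqrt{6}$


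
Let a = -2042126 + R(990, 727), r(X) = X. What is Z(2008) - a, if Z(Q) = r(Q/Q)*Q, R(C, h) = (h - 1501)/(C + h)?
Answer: 3509778852/1717 ≈ 2.0441e+6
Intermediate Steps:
R(C, h) = (-1501 + h)/(C + h)
a = -3506331116/1717 (a = -2042126 + (-1501 + 727)/(990 + 727) = -2042126 - 774/1717 = -3506331116/1717 ≈ -2.0421e+6)
Z(Q) = Q (Z(Q) = (Q/Q)*Q = 1*Q = Q)
Z(2008) - a = 2008 - 1*(-3506331116/1717) = 2008 + 3506331116/1717 = 3509778852/1717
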